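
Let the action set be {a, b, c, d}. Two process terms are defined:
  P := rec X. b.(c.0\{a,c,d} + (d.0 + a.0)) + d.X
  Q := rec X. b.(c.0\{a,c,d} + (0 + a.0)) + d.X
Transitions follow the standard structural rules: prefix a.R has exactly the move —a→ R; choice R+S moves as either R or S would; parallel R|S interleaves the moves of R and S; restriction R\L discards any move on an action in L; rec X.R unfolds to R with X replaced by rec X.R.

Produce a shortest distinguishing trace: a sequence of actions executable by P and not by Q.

bd

Reachable graph of P (4 states):
  m0 = rec X. b.(c.0\{a,c,d} + (d.0 + a.0)) + d.X ⊢ --b--▸ m1, --d--▸ m0
  m1 = c.0\{a,c,d} + (d.0 + a.0) ⊢ --a--▸ m2, --c--▸ m3, --d--▸ m2
  m2 = 0 ⊢ (no moves)
  m3 = 0\{a,c,d} ⊢ (no moves)
Reachable graph of Q (4 states):
  n0 = rec X. b.(c.0\{a,c,d} + (0 + a.0)) + d.X ⊢ --b--▸ n1, --d--▸ n0
  n1 = c.0\{a,c,d} + (0 + a.0) ⊢ --a--▸ n2, --c--▸ n3
  n2 = 0 ⊢ (no moves)
  n3 = 0\{a,c,d} ⊢ (no moves)
Trace ⟨bd⟩ through P, begin at {m0}:
  after b @ step 1: {m1}
  after d @ step 2: {m2}
  ✓ P
Trace ⟨bd⟩ through Q, begin at {n0}:
  after b @ step 1: {n1}
  after d @ step 2: ∅  — Q cannot continue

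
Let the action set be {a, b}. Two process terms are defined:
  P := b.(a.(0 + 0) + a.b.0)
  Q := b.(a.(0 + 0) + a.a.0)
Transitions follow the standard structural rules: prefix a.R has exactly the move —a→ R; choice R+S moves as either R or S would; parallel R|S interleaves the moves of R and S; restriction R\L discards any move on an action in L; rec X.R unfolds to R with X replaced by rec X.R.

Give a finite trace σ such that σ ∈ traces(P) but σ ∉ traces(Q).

bab

P's transition system — 5 states:
  s0 = b.(a.(0 + 0) + a.b.0) | —b→ s1
  s1 = a.(0 + 0) + a.b.0 | —a→ s2, —a→ s3
  s2 = 0 + 0 | deadlocked
  s3 = b.0 | —b→ s4
  s4 = 0 | deadlocked
Q's transition system — 5 states:
  t0 = b.(a.(0 + 0) + a.a.0) | —b→ t1
  t1 = a.(0 + 0) + a.a.0 | —a→ t2, —a→ t3
  t2 = 0 + 0 | deadlocked
  t3 = a.0 | —a→ t4
  t4 = 0 | deadlocked
Executing bab from P (initial set {s0}):
  [1] b ⇒ {s1}
  [2] a ⇒ {s2, s3}
  [3] b ⇒ {s4}
  P completes σ.
Executing bab from Q (initial set {t0}):
  [1] b ⇒ {t1}
  [2] a ⇒ {t2, t3}
  [3] b ⇒ ∅ (Q stuck)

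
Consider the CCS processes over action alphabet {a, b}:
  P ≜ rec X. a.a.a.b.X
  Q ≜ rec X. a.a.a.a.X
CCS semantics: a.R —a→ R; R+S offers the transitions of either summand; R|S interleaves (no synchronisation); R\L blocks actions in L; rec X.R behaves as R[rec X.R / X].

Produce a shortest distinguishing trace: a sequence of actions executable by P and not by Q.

aaab

P's transition system — 4 states:
  m0 = rec X. a.a.a.b.X ⊢ —a→ m1
  m1 = a.a.b.(rec X. a.a.a.b.X) ⊢ —a→ m2
  m2 = a.b.(rec X. a.a.a.b.X) ⊢ —a→ m3
  m3 = b.(rec X. a.a.a.b.X) ⊢ —b→ m0
Q's transition system — 4 states:
  n0 = rec X. a.a.a.a.X ⊢ —a→ n1
  n1 = a.a.a.(rec X. a.a.a.a.X) ⊢ —a→ n2
  n2 = a.a.(rec X. a.a.a.a.X) ⊢ —a→ n3
  n3 = a.(rec X. a.a.a.a.X) ⊢ —a→ n0
Trace ⟨aaab⟩ through P, begin at {m0}:
  [1] a ⇒ {m1}
  [2] a ⇒ {m2}
  [3] a ⇒ {m3}
  [4] b ⇒ {m0}
  P completes σ.
Trace ⟨aaab⟩ through Q, begin at {n0}:
  [1] a ⇒ {n1}
  [2] a ⇒ {n2}
  [3] a ⇒ {n3}
  [4] b ⇒ ∅  — Q cannot continue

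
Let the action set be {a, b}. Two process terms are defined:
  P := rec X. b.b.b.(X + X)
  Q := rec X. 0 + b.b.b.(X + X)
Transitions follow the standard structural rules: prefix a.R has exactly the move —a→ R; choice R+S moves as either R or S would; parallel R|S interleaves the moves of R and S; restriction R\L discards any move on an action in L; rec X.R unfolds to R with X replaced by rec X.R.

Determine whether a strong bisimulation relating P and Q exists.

P's transition system — 4 states:
  s0 = rec X. b.b.b.(X + X) ⊢ —b→ s1
  s1 = b.b.((rec X. b.b.b.(X + X)) + (rec X. b.b.b.(X + X))) ⊢ —b→ s2
  s2 = b.((rec X. b.b.b.(X + X)) + (rec X. b.b.b.(X + X))) ⊢ —b→ s3
  s3 = (rec X. b.b.b.(X + X)) + (rec X. b.b.b.(X + X)) ⊢ —b→ s1
Q's transition system — 4 states:
  t0 = rec X. 0 + b.b.b.(X + X) ⊢ —b→ t1
  t1 = b.b.((rec X. 0 + b.b.b.(X + X)) + (rec X. 0 + b.b.b.(X + X))) ⊢ —b→ t2
  t2 = b.((rec X. 0 + b.b.b.(X + X)) + (rec X. 0 + b.b.b.(X + X))) ⊢ —b→ t3
  t3 = (rec X. 0 + b.b.b.(X + X)) + (rec X. 0 + b.b.b.(X + X)) ⊢ —b→ t1
Bisimilarity quotient blocks:
  B0 = {s0, s1, s2, s3, t0, t1, t2, t3}
s0 ∈ B0, t0 ∈ B0 → same block

bisimilar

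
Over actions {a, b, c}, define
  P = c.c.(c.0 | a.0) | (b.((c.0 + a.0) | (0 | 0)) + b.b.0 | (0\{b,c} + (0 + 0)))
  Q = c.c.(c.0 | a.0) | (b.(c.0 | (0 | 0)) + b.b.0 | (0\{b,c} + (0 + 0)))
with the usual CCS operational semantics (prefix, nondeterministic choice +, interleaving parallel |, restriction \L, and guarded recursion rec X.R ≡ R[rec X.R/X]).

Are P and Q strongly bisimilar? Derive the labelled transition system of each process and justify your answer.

Reachable graph of P (30 states):
  p0 = c.c.(c.0 | a.0) | (b.((c.0 + a.0) | (0 | 0)) + b.b.0 | (0\{b,c} + (0 + 0))) ⊢ =b=> p1, =b=> p2, =c=> p3
  p1 = c.c.(c.0 | a.0) | ((c.0 + a.0) | (0 | 0)) ⊢ =a=> p4, =c=> p4, =c=> p5
  p2 = c.c.(c.0 | a.0) | (b.0 | (0\{b,c} + (0 + 0))) ⊢ =b=> p6, =c=> p7
  p3 = c.(c.0 | a.0) | (b.((c.0 + a.0) | (0 | 0)) + b.b.0 | (0\{b,c} + (0 + 0))) ⊢ =b=> p5, =b=> p7, =c=> p8
  p4 = c.c.(c.0 | a.0) | (0 | (0 | 0)) ⊢ =c=> p9
  p5 = c.(c.0 | a.0) | ((c.0 + a.0) | (0 | 0)) ⊢ =a=> p9, =c=> p10, =c=> p9
  p6 = c.c.(c.0 | a.0) | (0 | (0\{b,c} + (0 + 0))) ⊢ =c=> p11
  p7 = c.(c.0 | a.0) | (b.0 | (0\{b,c} + (0 + 0))) ⊢ =b=> p11, =c=> p12
  p8 = c.0 | a.0 | (b.((c.0 + a.0) | (0 | 0)) + b.b.0 | (0\{b,c} + (0 + 0))) ⊢ =a=> p13, =b=> p10, =b=> p12, =c=> p14
  p9 = c.(c.0 | a.0) | (0 | (0 | 0)) ⊢ =c=> p15
  p10 = c.0 | a.0 | ((c.0 + a.0) | (0 | 0)) ⊢ =a=> p15, =a=> p16, =c=> p15, =c=> p17
  p11 = c.(c.0 | a.0) | (0 | (0\{b,c} + (0 + 0))) ⊢ =c=> p18
  p12 = c.0 | a.0 | (b.0 | (0\{b,c} + (0 + 0))) ⊢ =a=> p19, =b=> p18, =c=> p20
  p13 = c.0 | 0 | (b.((c.0 + a.0) | (0 | 0)) + b.b.0 | (0\{b,c} + (0 + 0))) ⊢ =b=> p16, =b=> p19, =c=> p21
  p14 = 0 | a.0 | (b.((c.0 + a.0) | (0 | 0)) + b.b.0 | (0\{b,c} + (0 + 0))) ⊢ =a=> p21, =b=> p17, =b=> p20
  p15 = c.0 | a.0 | (0 | (0 | 0)) ⊢ =a=> p22, =c=> p23
  p16 = c.0 | 0 | ((c.0 + a.0) | (0 | 0)) ⊢ =a=> p22, =c=> p22, =c=> p24
  p17 = 0 | a.0 | ((c.0 + a.0) | (0 | 0)) ⊢ =a=> p23, =a=> p24, =c=> p23
  p18 = c.0 | a.0 | (0 | (0\{b,c} + (0 + 0))) ⊢ =a=> p25, =c=> p26
  p19 = c.0 | 0 | (b.0 | (0\{b,c} + (0 + 0))) ⊢ =b=> p25, =c=> p27
  p20 = 0 | a.0 | (b.0 | (0\{b,c} + (0 + 0))) ⊢ =a=> p27, =b=> p26
  p21 = 0 | 0 | (b.((c.0 + a.0) | (0 | 0)) + b.b.0 | (0\{b,c} + (0 + 0))) ⊢ =b=> p24, =b=> p27
  p22 = c.0 | 0 | (0 | (0 | 0)) ⊢ =c=> p28
  p23 = 0 | a.0 | (0 | (0 | 0)) ⊢ =a=> p28
  p24 = 0 | 0 | ((c.0 + a.0) | (0 | 0)) ⊢ =a=> p28, =c=> p28
  p25 = c.0 | 0 | (0 | (0\{b,c} + (0 + 0))) ⊢ =c=> p29
  p26 = 0 | a.0 | (0 | (0\{b,c} + (0 + 0))) ⊢ =a=> p29
  p27 = 0 | 0 | (b.0 | (0\{b,c} + (0 + 0))) ⊢ =b=> p29
  p28 = 0 | 0 | (0 | (0 | 0)) ⊢ (no moves)
  p29 = 0 | 0 | (0 | (0\{b,c} + (0 + 0))) ⊢ (no moves)
Reachable graph of Q (30 states):
  q0 = c.c.(c.0 | a.0) | (b.(c.0 | (0 | 0)) + b.b.0 | (0\{b,c} + (0 + 0))) ⊢ =b=> q1, =b=> q2, =c=> q3
  q1 = c.c.(c.0 | a.0) | (b.0 | (0\{b,c} + (0 + 0))) ⊢ =b=> q4, =c=> q5
  q2 = c.c.(c.0 | a.0) | (c.0 | (0 | 0)) ⊢ =c=> q6, =c=> q7
  q3 = c.(c.0 | a.0) | (b.(c.0 | (0 | 0)) + b.b.0 | (0\{b,c} + (0 + 0))) ⊢ =b=> q5, =b=> q6, =c=> q8
  q4 = c.c.(c.0 | a.0) | (0 | (0\{b,c} + (0 + 0))) ⊢ =c=> q9
  q5 = c.(c.0 | a.0) | (b.0 | (0\{b,c} + (0 + 0))) ⊢ =b=> q9, =c=> q10
  q6 = c.(c.0 | a.0) | (c.0 | (0 | 0)) ⊢ =c=> q11, =c=> q12
  q7 = c.c.(c.0 | a.0) | (0 | (0 | 0)) ⊢ =c=> q11
  q8 = c.0 | a.0 | (b.(c.0 | (0 | 0)) + b.b.0 | (0\{b,c} + (0 + 0))) ⊢ =a=> q13, =b=> q10, =b=> q12, =c=> q14
  q9 = c.(c.0 | a.0) | (0 | (0\{b,c} + (0 + 0))) ⊢ =c=> q15
  q10 = c.0 | a.0 | (b.0 | (0\{b,c} + (0 + 0))) ⊢ =a=> q16, =b=> q15, =c=> q17
  q11 = c.(c.0 | a.0) | (0 | (0 | 0)) ⊢ =c=> q18
  q12 = c.0 | a.0 | (c.0 | (0 | 0)) ⊢ =a=> q19, =c=> q18, =c=> q20
  q13 = c.0 | 0 | (b.(c.0 | (0 | 0)) + b.b.0 | (0\{b,c} + (0 + 0))) ⊢ =b=> q16, =b=> q19, =c=> q21
  q14 = 0 | a.0 | (b.(c.0 | (0 | 0)) + b.b.0 | (0\{b,c} + (0 + 0))) ⊢ =a=> q21, =b=> q17, =b=> q20
  q15 = c.0 | a.0 | (0 | (0\{b,c} + (0 + 0))) ⊢ =a=> q22, =c=> q23
  q16 = c.0 | 0 | (b.0 | (0\{b,c} + (0 + 0))) ⊢ =b=> q22, =c=> q24
  q17 = 0 | a.0 | (b.0 | (0\{b,c} + (0 + 0))) ⊢ =a=> q24, =b=> q23
  q18 = c.0 | a.0 | (0 | (0 | 0)) ⊢ =a=> q25, =c=> q26
  q19 = c.0 | 0 | (c.0 | (0 | 0)) ⊢ =c=> q25, =c=> q27
  q20 = 0 | a.0 | (c.0 | (0 | 0)) ⊢ =a=> q27, =c=> q26
  q21 = 0 | 0 | (b.(c.0 | (0 | 0)) + b.b.0 | (0\{b,c} + (0 + 0))) ⊢ =b=> q24, =b=> q27
  q22 = c.0 | 0 | (0 | (0\{b,c} + (0 + 0))) ⊢ =c=> q28
  q23 = 0 | a.0 | (0 | (0\{b,c} + (0 + 0))) ⊢ =a=> q28
  q24 = 0 | 0 | (b.0 | (0\{b,c} + (0 + 0))) ⊢ =b=> q28
  q25 = c.0 | 0 | (0 | (0 | 0)) ⊢ =c=> q29
  q26 = 0 | a.0 | (0 | (0 | 0)) ⊢ =a=> q29
  q27 = 0 | 0 | (c.0 | (0 | 0)) ⊢ =c=> q29
  q28 = 0 | 0 | (0 | (0\{b,c} + (0 + 0))) ⊢ (no moves)
  q29 = 0 | 0 | (0 | (0 | 0)) ⊢ (no moves)
Partition-refinement fixed point:
  B0 = {p0}
  B1 = {p3}
  B2 = {p5}
  B3 = {p11, p9, q11, q9}
  B4 = {p15, p18, q15, q18, q20}
  B5 = {p23, p26, q23, q26}
  B6 = {p28, p29, q28, q29}
  B7 = {p22, p25, q22, q25, q27}
  B8 = {p10}
  B9 = {p16}
  B10 = {p24}
  B11 = {p17}
  B12 = {p8}
  B13 = {p13}
  B14 = {p21}
  B15 = {p27, q24}
  B16 = {p19, q16}
  B17 = {p14}
  B18 = {p20, q17}
  B19 = {p12, q10}
  B20 = {p7, q5}
  B21 = {p2, q1}
  B22 = {p4, p6, q4, q7}
  B23 = {p1}
  B24 = {q0}
  B25 = {q3}
  B26 = {q6}
  B27 = {q12}
  B28 = {q19}
  B29 = {q8}
  B30 = {q14}
  B31 = {q21}
  B32 = {q13}
  B33 = {q2}
p0 ∈ B0, q0 ∈ B24 → different blocks

NO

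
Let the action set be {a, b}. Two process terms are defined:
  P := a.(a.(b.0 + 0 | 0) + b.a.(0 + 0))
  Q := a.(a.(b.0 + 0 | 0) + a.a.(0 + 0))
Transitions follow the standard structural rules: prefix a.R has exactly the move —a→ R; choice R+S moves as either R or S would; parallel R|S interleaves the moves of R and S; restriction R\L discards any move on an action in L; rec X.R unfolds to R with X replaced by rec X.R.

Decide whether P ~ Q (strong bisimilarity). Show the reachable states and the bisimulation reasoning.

not bisimilar

LTS(P): 6 reachable states
  u0 = a.(a.(b.0 + 0 | 0) + b.a.(0 + 0)) :: --a--▸ u1
  u1 = a.(b.0 + 0 | 0) + b.a.(0 + 0) :: --a--▸ u2, --b--▸ u3
  u2 = b.0 + 0 | 0 :: --b--▸ u4
  u3 = a.(0 + 0) :: --a--▸ u5
  u4 = 0 :: (no moves)
  u5 = 0 + 0 :: (no moves)
LTS(Q): 6 reachable states
  v0 = a.(a.(b.0 + 0 | 0) + a.a.(0 + 0)) :: --a--▸ v1
  v1 = a.(b.0 + 0 | 0) + a.a.(0 + 0) :: --a--▸ v2, --a--▸ v3
  v2 = a.(0 + 0) :: --a--▸ v4
  v3 = b.0 + 0 | 0 :: --b--▸ v5
  v4 = 0 + 0 :: (no moves)
  v5 = 0 :: (no moves)
Bisimilarity quotient blocks:
  B0 = {u0}
  B1 = {u1}
  B2 = {u2, v3}
  B3 = {u4, u5, v4, v5}
  B4 = {u3, v2}
  B5 = {v0}
  B6 = {v1}
u0 ∈ B0, v0 ∈ B5 → different blocks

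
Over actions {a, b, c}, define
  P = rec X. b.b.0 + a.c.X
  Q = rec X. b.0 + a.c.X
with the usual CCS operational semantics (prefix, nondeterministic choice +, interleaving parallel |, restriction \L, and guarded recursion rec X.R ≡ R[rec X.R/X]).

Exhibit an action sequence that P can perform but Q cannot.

P's transition system — 4 states:
  p0 = rec X. b.b.0 + a.c.X has moves ··a··> p1, ··b··> p2
  p1 = c.(rec X. b.b.0 + a.c.X) has moves ··c··> p0
  p2 = b.0 has moves ··b··> p3
  p3 = 0 has moves deadlocked
Q's transition system — 3 states:
  q0 = rec X. b.0 + a.c.X has moves ··a··> q1, ··b··> q2
  q1 = c.(rec X. b.0 + a.c.X) has moves ··c··> q0
  q2 = 0 has moves deadlocked
Executing bb from P (initial set {p0}):
  after b @ step 1: {p2}
  after b @ step 2: {p3}
  P completes σ.
Executing bb from Q (initial set {q0}):
  after b @ step 1: {q2}
  after b @ step 2: ∅  — Q cannot continue

bb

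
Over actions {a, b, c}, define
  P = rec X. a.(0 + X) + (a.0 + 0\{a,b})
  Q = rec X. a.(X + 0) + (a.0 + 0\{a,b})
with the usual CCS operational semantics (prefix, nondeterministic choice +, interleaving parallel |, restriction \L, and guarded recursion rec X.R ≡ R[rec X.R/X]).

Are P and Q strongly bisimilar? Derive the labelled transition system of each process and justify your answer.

P ~ Q

Reachable graph of P (3 states):
  m0 = rec X. a.(0 + X) + (a.0 + 0\{a,b}) has moves -a-> m1, -a-> m2
  m1 = 0 has moves stopped
  m2 = 0 + (rec X. a.(0 + X) + (a.0 + 0\{a,b})) has moves -a-> m1, -a-> m2
Reachable graph of Q (3 states):
  n0 = rec X. a.(X + 0) + (a.0 + 0\{a,b}) has moves -a-> n1, -a-> n2
  n1 = (rec X. a.(X + 0) + (a.0 + 0\{a,b})) + 0 has moves -a-> n1, -a-> n2
  n2 = 0 has moves stopped
Coarsest stable partition (strong bisimilarity classes):
  B0 = {m0, m2, n0, n1}
  B1 = {m1, n2}
m0 ∈ B0, n0 ∈ B0 → same block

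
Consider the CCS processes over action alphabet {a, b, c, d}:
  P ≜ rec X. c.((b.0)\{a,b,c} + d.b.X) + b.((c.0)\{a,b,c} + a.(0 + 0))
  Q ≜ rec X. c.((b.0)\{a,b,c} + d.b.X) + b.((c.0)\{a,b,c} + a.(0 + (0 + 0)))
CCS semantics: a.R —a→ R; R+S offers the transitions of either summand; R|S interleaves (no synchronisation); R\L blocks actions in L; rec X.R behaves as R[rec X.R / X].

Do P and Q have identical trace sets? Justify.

traces(P) = traces(Q)

Reachable graph of P (5 states):
  s0 = rec X. c.((b.0)\{a,b,c} + d.b.X) + b.((c.0)\{a,b,c} + a.(0 + 0)) → -b-> s1, -c-> s2
  s1 = (c.0)\{a,b,c} + a.(0 + 0) → -a-> s3
  s2 = (b.0)\{a,b,c} + d.b.(rec X. c.((b.0)\{a,b,c} + d.b.X) + b.((c.0)\{a,b,c} + a.(0 + 0))) → -d-> s4
  s3 = 0 + 0 → stopped
  s4 = b.(rec X. c.((b.0)\{a,b,c} + d.b.X) + b.((c.0)\{a,b,c} + a.(0 + 0))) → -b-> s0
Reachable graph of Q (5 states):
  t0 = rec X. c.((b.0)\{a,b,c} + d.b.X) + b.((c.0)\{a,b,c} + a.(0 + (0 + 0))) → -b-> t1, -c-> t2
  t1 = (c.0)\{a,b,c} + a.(0 + (0 + 0)) → -a-> t3
  t2 = (b.0)\{a,b,c} + d.b.(rec X. c.((b.0)\{a,b,c} + d.b.X) + b.((c.0)\{a,b,c} + a.(0 + (0 + 0)))) → -d-> t4
  t3 = 0 + (0 + 0) → stopped
  t4 = b.(rec X. c.((b.0)\{a,b,c} + d.b.X) + b.((c.0)\{a,b,c} + a.(0 + (0 + 0)))) → -b-> t0
Bisimilarity quotient blocks:
  B0 = {s0, t0}
  B1 = {s1, t1}
  B2 = {s3, t3}
  B3 = {s2, t2}
  B4 = {s4, t4}
s0 ∈ B0, t0 ∈ B0 → same block
Bisimilar ⇒ trace-equivalent.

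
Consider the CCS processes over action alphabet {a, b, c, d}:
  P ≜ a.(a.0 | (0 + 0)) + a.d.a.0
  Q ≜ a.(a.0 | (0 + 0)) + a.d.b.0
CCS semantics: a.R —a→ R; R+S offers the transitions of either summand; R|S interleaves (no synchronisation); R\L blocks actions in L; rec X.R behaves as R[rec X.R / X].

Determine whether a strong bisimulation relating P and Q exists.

Reachable graph of P (6 states):
  s0 = a.(a.0 | (0 + 0)) + a.d.a.0 → ··a··> s1, ··a··> s2
  s1 = a.0 | (0 + 0) → ··a··> s3
  s2 = d.a.0 → ··d··> s4
  s3 = 0 | (0 + 0) → ∅
  s4 = a.0 → ··a··> s5
  s5 = 0 → ∅
Reachable graph of Q (6 states):
  t0 = a.(a.0 | (0 + 0)) + a.d.b.0 → ··a··> t1, ··a··> t2
  t1 = a.0 | (0 + 0) → ··a··> t3
  t2 = d.b.0 → ··d··> t4
  t3 = 0 | (0 + 0) → ∅
  t4 = b.0 → ··b··> t5
  t5 = 0 → ∅
Partition-refinement fixed point:
  B0 = {s0}
  B1 = {s1, s4, t1}
  B2 = {s3, s5, t3, t5}
  B3 = {s2}
  B4 = {t0}
  B5 = {t2}
  B6 = {t4}
s0 ∈ B0, t0 ∈ B4 → different blocks

NO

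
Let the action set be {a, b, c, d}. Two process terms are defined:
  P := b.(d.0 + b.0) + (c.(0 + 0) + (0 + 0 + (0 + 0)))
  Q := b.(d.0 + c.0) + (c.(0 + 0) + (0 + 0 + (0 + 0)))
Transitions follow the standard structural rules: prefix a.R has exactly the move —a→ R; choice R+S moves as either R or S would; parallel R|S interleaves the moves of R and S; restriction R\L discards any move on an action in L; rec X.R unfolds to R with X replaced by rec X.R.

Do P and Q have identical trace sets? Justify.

Reachable graph of P (4 states):
  u0 = b.(d.0 + b.0) + (c.(0 + 0) + (0 + 0 + (0 + 0))) has moves --b--▸ u1, --c--▸ u2
  u1 = d.0 + b.0 has moves --b--▸ u3, --d--▸ u3
  u2 = 0 + 0 has moves deadlocked
  u3 = 0 has moves deadlocked
Reachable graph of Q (4 states):
  v0 = b.(d.0 + c.0) + (c.(0 + 0) + (0 + 0 + (0 + 0))) has moves --b--▸ v1, --c--▸ v2
  v1 = d.0 + c.0 has moves --c--▸ v3, --d--▸ v3
  v2 = 0 + 0 has moves deadlocked
  v3 = 0 has moves deadlocked
Trace ⟨bb⟩ through P, begin at {u0}:
  [1] b ⇒ {u1}
  [2] b ⇒ {u3}
  P completes σ.
Trace ⟨bb⟩ through Q, begin at {v0}:
  [1] b ⇒ {v1}
  [2] b ⇒ no successor for Q

NO — witness ⟨bb⟩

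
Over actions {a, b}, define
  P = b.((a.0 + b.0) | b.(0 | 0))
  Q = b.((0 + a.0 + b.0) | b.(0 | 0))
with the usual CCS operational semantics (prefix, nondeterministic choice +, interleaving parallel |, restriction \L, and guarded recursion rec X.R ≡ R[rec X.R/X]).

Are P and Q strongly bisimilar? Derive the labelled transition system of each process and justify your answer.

P ~ Q

Reachable graph of P (5 states):
  u0 = b.((a.0 + b.0) | b.(0 | 0)) → =b=> u1
  u1 = (a.0 + b.0) | b.(0 | 0) → =a=> u2, =b=> u2, =b=> u3
  u2 = 0 | b.(0 | 0) → =b=> u4
  u3 = (a.0 + b.0) | (0 | 0) → =a=> u4, =b=> u4
  u4 = 0 | (0 | 0) → stopped
Reachable graph of Q (5 states):
  v0 = b.((0 + a.0 + b.0) | b.(0 | 0)) → =b=> v1
  v1 = (0 + a.0 + b.0) | b.(0 | 0) → =a=> v2, =b=> v2, =b=> v3
  v2 = 0 | b.(0 | 0) → =b=> v4
  v3 = (0 + a.0 + b.0) | (0 | 0) → =a=> v4, =b=> v4
  v4 = 0 | (0 | 0) → stopped
Coarsest stable partition (strong bisimilarity classes):
  B0 = {u0, v0}
  B1 = {u1, v1}
  B2 = {u2, v2}
  B3 = {u4, v4}
  B4 = {u3, v3}
u0 ∈ B0, v0 ∈ B0 → same block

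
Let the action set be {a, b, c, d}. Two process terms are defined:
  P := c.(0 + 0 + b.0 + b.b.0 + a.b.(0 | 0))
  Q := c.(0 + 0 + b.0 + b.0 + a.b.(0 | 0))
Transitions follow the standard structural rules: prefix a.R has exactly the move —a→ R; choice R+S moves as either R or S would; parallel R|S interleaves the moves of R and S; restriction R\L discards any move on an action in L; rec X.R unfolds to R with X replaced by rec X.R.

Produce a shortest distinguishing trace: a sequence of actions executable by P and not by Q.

cbb

P's transition system — 6 states:
  u0 = c.(0 + 0 + b.0 + b.b.0 + a.b.(0 | 0)) ⊢ ··c··> u1
  u1 = 0 + 0 + b.0 + b.b.0 + a.b.(0 | 0) ⊢ ··a··> u2, ··b··> u3, ··b··> u4
  u2 = b.(0 | 0) ⊢ ··b··> u5
  u3 = 0 ⊢ ·
  u4 = b.0 ⊢ ··b··> u3
  u5 = 0 | 0 ⊢ ·
Q's transition system — 5 states:
  v0 = c.(0 + 0 + b.0 + b.0 + a.b.(0 | 0)) ⊢ ··c··> v1
  v1 = 0 + 0 + b.0 + b.0 + a.b.(0 | 0) ⊢ ··a··> v2, ··b··> v3
  v2 = b.(0 | 0) ⊢ ··b··> v4
  v3 = 0 ⊢ ·
  v4 = 0 | 0 ⊢ ·
Run σ = ⟨cbb⟩ on P: start {u0}
  step 1 (c): {u1}
  step 2 (b): {u3, u4}
  step 3 (b): {u3}
  — P admits the full trace.
Run σ = ⟨cbb⟩ on Q: start {v0}
  step 1 (c): {v1}
  step 2 (b): {v3}
  step 3 (b): ∅ (Q stuck)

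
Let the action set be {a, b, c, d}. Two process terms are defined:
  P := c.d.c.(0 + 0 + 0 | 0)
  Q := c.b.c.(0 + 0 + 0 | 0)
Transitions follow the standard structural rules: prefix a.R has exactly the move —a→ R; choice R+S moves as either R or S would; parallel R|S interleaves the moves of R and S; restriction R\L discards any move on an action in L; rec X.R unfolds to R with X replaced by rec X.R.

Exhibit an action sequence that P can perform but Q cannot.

Reachable graph of P (4 states):
  s0 = c.d.c.(0 + 0 + 0 | 0) ⊢ ··c··> s1
  s1 = d.c.(0 + 0 + 0 | 0) ⊢ ··d··> s2
  s2 = c.(0 + 0 + 0 | 0) ⊢ ··c··> s3
  s3 = 0 + 0 + 0 | 0 ⊢ ·
Reachable graph of Q (4 states):
  t0 = c.b.c.(0 + 0 + 0 | 0) ⊢ ··c··> t1
  t1 = b.c.(0 + 0 + 0 | 0) ⊢ ··b··> t2
  t2 = c.(0 + 0 + 0 | 0) ⊢ ··c··> t3
  t3 = 0 + 0 + 0 | 0 ⊢ ·
Run σ = ⟨cd⟩ on P: start {s0}
  [1] c ⇒ {s1}
  [2] d ⇒ {s2}
  P completes σ.
Run σ = ⟨cd⟩ on Q: start {t0}
  [1] c ⇒ {t1}
  [2] d ⇒ no successor for Q

cd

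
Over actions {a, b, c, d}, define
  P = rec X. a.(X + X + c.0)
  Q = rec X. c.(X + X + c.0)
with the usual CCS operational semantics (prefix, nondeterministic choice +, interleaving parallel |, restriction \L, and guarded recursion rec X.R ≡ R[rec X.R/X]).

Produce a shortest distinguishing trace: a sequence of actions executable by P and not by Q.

P's transition system — 3 states:
  u0 = rec X. a.(X + X + c.0) ⊢ --a--▸ u1
  u1 = (rec X. a.(X + X + c.0)) + (rec X. a.(X + X + c.0)) + c.0 ⊢ --a--▸ u1, --c--▸ u2
  u2 = 0 ⊢ stopped
Q's transition system — 3 states:
  v0 = rec X. c.(X + X + c.0) ⊢ --c--▸ v1
  v1 = (rec X. c.(X + X + c.0)) + (rec X. c.(X + X + c.0)) + c.0 ⊢ --c--▸ v1, --c--▸ v2
  v2 = 0 ⊢ stopped
Trace ⟨a⟩ through P, begin at {u0}:
  [1] a ⇒ {u1}
  — P admits the full trace.
Trace ⟨a⟩ through Q, begin at {v0}:
  [1] a ⇒ ∅  — Q cannot continue

a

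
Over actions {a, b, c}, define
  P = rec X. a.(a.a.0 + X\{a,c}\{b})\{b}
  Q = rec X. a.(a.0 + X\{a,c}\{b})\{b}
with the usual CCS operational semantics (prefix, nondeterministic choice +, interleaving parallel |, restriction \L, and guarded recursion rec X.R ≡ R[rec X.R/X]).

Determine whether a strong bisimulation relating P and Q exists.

P ≁ Q

LTS(P): 4 reachable states
  s0 = rec X. a.(a.a.0 + X\{a,c}\{b})\{b} | —a→ s1
  s1 = (a.a.0 + (rec X. a.(a.a.0 + X\{a,c}\{b})\{b})\{a,c}\{b})\{b} | —a→ s2
  s2 = (a.0)\{b} | —a→ s3
  s3 = 0\{b} | stopped
LTS(Q): 3 reachable states
  t0 = rec X. a.(a.0 + X\{a,c}\{b})\{b} | —a→ t1
  t1 = (a.0 + (rec X. a.(a.0 + X\{a,c}\{b})\{b})\{a,c}\{b})\{b} | —a→ t2
  t2 = 0\{b} | stopped
Bisimilarity quotient blocks:
  B0 = {s0}
  B1 = {s1, t0}
  B2 = {s2, t1}
  B3 = {s3, t2}
s0 ∈ B0, t0 ∈ B1 → different blocks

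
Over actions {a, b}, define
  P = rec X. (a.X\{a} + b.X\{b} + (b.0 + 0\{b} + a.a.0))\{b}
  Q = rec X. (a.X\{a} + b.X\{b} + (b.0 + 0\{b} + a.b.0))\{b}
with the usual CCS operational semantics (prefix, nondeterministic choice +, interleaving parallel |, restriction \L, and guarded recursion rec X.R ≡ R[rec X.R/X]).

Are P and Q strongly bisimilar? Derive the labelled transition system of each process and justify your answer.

Reachable graph of P (4 states):
  m0 = rec X. (a.X\{a} + b.X\{b} + (b.0 + 0\{b} + a.a.0))\{b} has moves —a→ m1, —a→ m2
  m1 = (a.0)\{b} has moves —a→ m3
  m2 = (rec X. (a.X\{a} + b.X\{b} + (b.0 + 0\{b} + a.a.0))\{b})\{a}\{b} has moves ∅
  m3 = 0\{b} has moves ∅
Reachable graph of Q (3 states):
  n0 = rec X. (a.X\{a} + b.X\{b} + (b.0 + 0\{b} + a.b.0))\{b} has moves —a→ n1, —a→ n2
  n1 = (b.0)\{b} has moves ∅
  n2 = (rec X. (a.X\{a} + b.X\{b} + (b.0 + 0\{b} + a.b.0))\{b})\{a}\{b} has moves ∅
Partition-refinement fixed point:
  B0 = {m0}
  B1 = {m1, n0}
  B2 = {m2, m3, n1, n2}
m0 ∈ B0, n0 ∈ B1 → different blocks

not bisimilar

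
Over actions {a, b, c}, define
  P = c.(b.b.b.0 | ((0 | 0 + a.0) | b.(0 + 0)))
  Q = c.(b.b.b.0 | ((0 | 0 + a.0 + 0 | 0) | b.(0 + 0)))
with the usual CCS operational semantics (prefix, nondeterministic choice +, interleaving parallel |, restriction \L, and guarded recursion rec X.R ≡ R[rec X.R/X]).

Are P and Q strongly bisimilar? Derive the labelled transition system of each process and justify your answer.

YES

Reachable graph of P (17 states):
  s0 = c.(b.b.b.0 | ((0 | 0 + a.0) | b.(0 + 0))) :: =c=> s1
  s1 = b.b.b.0 | ((0 | 0 + a.0) | b.(0 + 0)) :: =a=> s2, =b=> s3, =b=> s4
  s2 = b.b.b.0 | (0 | b.(0 + 0)) :: =b=> s5, =b=> s6
  s3 = b.b.0 | ((0 | 0 + a.0) | b.(0 + 0)) :: =a=> s5, =b=> s7, =b=> s8
  s4 = b.b.b.0 | ((0 | 0 + a.0) | (0 + 0)) :: =a=> s6, =b=> s8
  s5 = b.b.0 | (0 | b.(0 + 0)) :: =b=> s10, =b=> s9
  s6 = b.b.b.0 | (0 | (0 + 0)) :: =b=> s10
  s7 = b.0 | ((0 | 0 + a.0) | b.(0 + 0)) :: =a=> s9, =b=> s11, =b=> s12
  s8 = b.b.0 | ((0 | 0 + a.0) | (0 + 0)) :: =a=> s10, =b=> s12
  s9 = b.0 | (0 | b.(0 + 0)) :: =b=> s13, =b=> s14
  s10 = b.b.0 | (0 | (0 + 0)) :: =b=> s14
  s11 = 0 | ((0 | 0 + a.0) | b.(0 + 0)) :: =a=> s13, =b=> s15
  s12 = b.0 | ((0 | 0 + a.0) | (0 + 0)) :: =a=> s14, =b=> s15
  s13 = 0 | (0 | b.(0 + 0)) :: =b=> s16
  s14 = b.0 | (0 | (0 + 0)) :: =b=> s16
  s15 = 0 | ((0 | 0 + a.0) | (0 + 0)) :: =a=> s16
  s16 = 0 | (0 | (0 + 0)) :: deadlocked
Reachable graph of Q (17 states):
  t0 = c.(b.b.b.0 | ((0 | 0 + a.0 + 0 | 0) | b.(0 + 0))) :: =c=> t1
  t1 = b.b.b.0 | ((0 | 0 + a.0 + 0 | 0) | b.(0 + 0)) :: =a=> t2, =b=> t3, =b=> t4
  t2 = b.b.b.0 | (0 | b.(0 + 0)) :: =b=> t5, =b=> t6
  t3 = b.b.0 | ((0 | 0 + a.0 + 0 | 0) | b.(0 + 0)) :: =a=> t5, =b=> t7, =b=> t8
  t4 = b.b.b.0 | ((0 | 0 + a.0 + 0 | 0) | (0 + 0)) :: =a=> t6, =b=> t8
  t5 = b.b.0 | (0 | b.(0 + 0)) :: =b=> t10, =b=> t9
  t6 = b.b.b.0 | (0 | (0 + 0)) :: =b=> t10
  t7 = b.0 | ((0 | 0 + a.0 + 0 | 0) | b.(0 + 0)) :: =a=> t9, =b=> t11, =b=> t12
  t8 = b.b.0 | ((0 | 0 + a.0 + 0 | 0) | (0 + 0)) :: =a=> t10, =b=> t12
  t9 = b.0 | (0 | b.(0 + 0)) :: =b=> t13, =b=> t14
  t10 = b.b.0 | (0 | (0 + 0)) :: =b=> t14
  t11 = 0 | ((0 | 0 + a.0 + 0 | 0) | b.(0 + 0)) :: =a=> t13, =b=> t15
  t12 = b.0 | ((0 | 0 + a.0 + 0 | 0) | (0 + 0)) :: =a=> t14, =b=> t15
  t13 = 0 | (0 | b.(0 + 0)) :: =b=> t16
  t14 = b.0 | (0 | (0 + 0)) :: =b=> t16
  t15 = 0 | ((0 | 0 + a.0 + 0 | 0) | (0 + 0)) :: =a=> t16
  t16 = 0 | (0 | (0 + 0)) :: deadlocked
Coarsest stable partition (strong bisimilarity classes):
  B0 = {s0, t0}
  B1 = {s1, t1}
  B2 = {s3, s4, t3, t4}
  B3 = {s7, s8, t7, t8}
  B4 = {s11, s12, t11, t12}
  B5 = {s13, s14, t13, t14}
  B6 = {s16, t16}
  B7 = {s15, t15}
  B8 = {s10, s9, t10, t9}
  B9 = {s5, s6, t5, t6}
  B10 = {s2, t2}
s0 ∈ B0, t0 ∈ B0 → same block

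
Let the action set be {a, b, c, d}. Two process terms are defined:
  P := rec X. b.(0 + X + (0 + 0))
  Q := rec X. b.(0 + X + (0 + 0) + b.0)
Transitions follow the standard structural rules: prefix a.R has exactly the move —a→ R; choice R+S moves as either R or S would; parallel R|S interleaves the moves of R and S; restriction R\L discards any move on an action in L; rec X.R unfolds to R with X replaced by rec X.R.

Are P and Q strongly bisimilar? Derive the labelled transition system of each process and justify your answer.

Reachable graph of P (2 states):
  s0 = rec X. b.(0 + X + (0 + 0)) → --b--▸ s1
  s1 = 0 + (rec X. b.(0 + X + (0 + 0))) + (0 + 0) → --b--▸ s1
Reachable graph of Q (3 states):
  t0 = rec X. b.(0 + X + (0 + 0) + b.0) → --b--▸ t1
  t1 = 0 + (rec X. b.(0 + X + (0 + 0) + b.0)) + (0 + 0) + b.0 → --b--▸ t1, --b--▸ t2
  t2 = 0 → ∅
Partition-refinement fixed point:
  B0 = {s0, s1}
  B1 = {t0}
  B2 = {t1}
  B3 = {t2}
s0 ∈ B0, t0 ∈ B1 → different blocks

P ≁ Q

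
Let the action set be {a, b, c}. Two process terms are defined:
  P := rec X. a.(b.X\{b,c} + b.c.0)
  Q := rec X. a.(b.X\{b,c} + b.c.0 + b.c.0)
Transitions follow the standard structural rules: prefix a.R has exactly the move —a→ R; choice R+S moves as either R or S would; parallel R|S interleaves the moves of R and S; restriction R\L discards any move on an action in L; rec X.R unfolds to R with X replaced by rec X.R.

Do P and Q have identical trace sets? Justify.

Reachable graph of P (6 states):
  p0 = rec X. a.(b.X\{b,c} + b.c.0) → --a--▸ p1
  p1 = b.(rec X. a.(b.X\{b,c} + b.c.0))\{b,c} + b.c.0 → --b--▸ p2, --b--▸ p3
  p2 = (rec X. a.(b.X\{b,c} + b.c.0))\{b,c} → --a--▸ p4
  p3 = c.0 → --c--▸ p5
  p4 = (b.(rec X. a.(b.X\{b,c} + b.c.0))\{b,c} + b.c.0)\{b,c} → (no moves)
  p5 = 0 → (no moves)
Reachable graph of Q (6 states):
  q0 = rec X. a.(b.X\{b,c} + b.c.0 + b.c.0) → --a--▸ q1
  q1 = b.(rec X. a.(b.X\{b,c} + b.c.0 + b.c.0))\{b,c} + b.c.0 + b.c.0 → --b--▸ q2, --b--▸ q3
  q2 = (rec X. a.(b.X\{b,c} + b.c.0 + b.c.0))\{b,c} → --a--▸ q4
  q3 = c.0 → --c--▸ q5
  q4 = (b.(rec X. a.(b.X\{b,c} + b.c.0 + b.c.0))\{b,c} + b.c.0 + b.c.0)\{b,c} → (no moves)
  q5 = 0 → (no moves)
Partition-refinement fixed point:
  B0 = {p0, q0}
  B1 = {p1, q1}
  B2 = {p3, q3}
  B3 = {p4, p5, q4, q5}
  B4 = {p2, q2}
p0 ∈ B0, q0 ∈ B0 → same block
Bisimilar ⇒ trace-equivalent.

trace-equivalent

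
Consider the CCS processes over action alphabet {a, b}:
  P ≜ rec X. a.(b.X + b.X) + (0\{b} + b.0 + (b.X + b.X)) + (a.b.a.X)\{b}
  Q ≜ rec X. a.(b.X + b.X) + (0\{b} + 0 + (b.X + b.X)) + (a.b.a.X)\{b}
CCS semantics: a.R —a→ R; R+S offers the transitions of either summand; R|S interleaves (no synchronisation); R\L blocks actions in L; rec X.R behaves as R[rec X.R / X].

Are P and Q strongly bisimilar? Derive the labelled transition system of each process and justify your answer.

LTS(P): 4 reachable states
  p0 = rec X. a.(b.X + b.X) + (0\{b} + b.0 + (b.X + b.X)) + (a.b.a.X)\{b} | —a→ p1, —a→ p2, —b→ p0, —b→ p3
  p1 = (b.a.(rec X. a.(b.X + b.X) + (0\{b} + b.0 + (b.X + b.X)) + (a.b.a.X)\{b}))\{b} | ∅
  p2 = b.(rec X. a.(b.X + b.X) + (0\{b} + b.0 + (b.X + b.X)) + (a.b.a.X)\{b}) + b.(rec X. a.(b.X + b.X) + (0\{b} + b.0 + (b.X + b.X)) + (a.b.a.X)\{b}) | —b→ p0
  p3 = 0 | ∅
LTS(Q): 3 reachable states
  q0 = rec X. a.(b.X + b.X) + (0\{b} + 0 + (b.X + b.X)) + (a.b.a.X)\{b} | —a→ q1, —a→ q2, —b→ q0
  q1 = (b.a.(rec X. a.(b.X + b.X) + (0\{b} + 0 + (b.X + b.X)) + (a.b.a.X)\{b}))\{b} | ∅
  q2 = b.(rec X. a.(b.X + b.X) + (0\{b} + 0 + (b.X + b.X)) + (a.b.a.X)\{b}) + b.(rec X. a.(b.X + b.X) + (0\{b} + 0 + (b.X + b.X)) + (a.b.a.X)\{b}) | —b→ q0
Partition-refinement fixed point:
  B0 = {p0}
  B1 = {p1, p3, q1}
  B2 = {p2}
  B3 = {q0}
  B4 = {q2}
p0 ∈ B0, q0 ∈ B3 → different blocks

not bisimilar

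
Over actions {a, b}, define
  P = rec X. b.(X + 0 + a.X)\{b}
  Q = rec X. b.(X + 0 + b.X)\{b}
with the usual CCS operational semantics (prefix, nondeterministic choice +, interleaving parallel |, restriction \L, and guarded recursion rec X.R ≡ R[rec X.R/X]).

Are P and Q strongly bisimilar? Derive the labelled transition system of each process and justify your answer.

LTS(P): 3 reachable states
  u0 = rec X. b.(X + 0 + a.X)\{b} ⊢ -b-> u1
  u1 = ((rec X. b.(X + 0 + a.X)\{b}) + 0 + a.(rec X. b.(X + 0 + a.X)\{b}))\{b} ⊢ -a-> u2
  u2 = (rec X. b.(X + 0 + a.X)\{b})\{b} ⊢ stopped
LTS(Q): 2 reachable states
  v0 = rec X. b.(X + 0 + b.X)\{b} ⊢ -b-> v1
  v1 = ((rec X. b.(X + 0 + b.X)\{b}) + 0 + b.(rec X. b.(X + 0 + b.X)\{b}))\{b} ⊢ stopped
Bisimilarity quotient blocks:
  B0 = {u0}
  B1 = {u1}
  B2 = {u2, v1}
  B3 = {v0}
u0 ∈ B0, v0 ∈ B3 → different blocks

NO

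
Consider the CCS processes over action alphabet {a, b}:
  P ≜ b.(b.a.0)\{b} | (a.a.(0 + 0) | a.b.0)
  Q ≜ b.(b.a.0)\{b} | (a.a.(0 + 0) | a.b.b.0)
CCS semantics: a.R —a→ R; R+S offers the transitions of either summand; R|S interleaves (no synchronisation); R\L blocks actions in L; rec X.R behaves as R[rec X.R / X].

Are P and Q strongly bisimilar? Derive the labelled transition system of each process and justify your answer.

not bisimilar

Reachable graph of P (18 states):
  u0 = b.(b.a.0)\{b} | (a.a.(0 + 0) | a.b.0) ⊢ —a→ u1, —a→ u2, —b→ u3
  u1 = b.(b.a.0)\{b} | (a.(0 + 0) | a.b.0) ⊢ —a→ u4, —a→ u5, —b→ u6
  u2 = b.(b.a.0)\{b} | (a.a.(0 + 0) | b.0) ⊢ —a→ u5, —b→ u7, —b→ u8
  u3 = (b.a.0)\{b} | (a.a.(0 + 0) | a.b.0) ⊢ —a→ u6, —a→ u7
  u4 = b.(b.a.0)\{b} | ((0 + 0) | a.b.0) ⊢ —a→ u9, —b→ u10
  u5 = b.(b.a.0)\{b} | (a.(0 + 0) | b.0) ⊢ —a→ u9, —b→ u11, —b→ u12
  u6 = (b.a.0)\{b} | (a.(0 + 0) | a.b.0) ⊢ —a→ u10, —a→ u11
  u7 = (b.a.0)\{b} | (a.a.(0 + 0) | b.0) ⊢ —a→ u11, —b→ u13
  u8 = b.(b.a.0)\{b} | (a.a.(0 + 0) | 0) ⊢ —a→ u12, —b→ u13
  u9 = b.(b.a.0)\{b} | ((0 + 0) | b.0) ⊢ —b→ u14, —b→ u15
  u10 = (b.a.0)\{b} | ((0 + 0) | a.b.0) ⊢ —a→ u14
  u11 = (b.a.0)\{b} | (a.(0 + 0) | b.0) ⊢ —a→ u14, —b→ u16
  u12 = b.(b.a.0)\{b} | (a.(0 + 0) | 0) ⊢ —a→ u15, —b→ u16
  u13 = (b.a.0)\{b} | (a.a.(0 + 0) | 0) ⊢ —a→ u16
  u14 = (b.a.0)\{b} | ((0 + 0) | b.0) ⊢ —b→ u17
  u15 = b.(b.a.0)\{b} | ((0 + 0) | 0) ⊢ —b→ u17
  u16 = (b.a.0)\{b} | (a.(0 + 0) | 0) ⊢ —a→ u17
  u17 = (b.a.0)\{b} | ((0 + 0) | 0) ⊢ ·
Reachable graph of Q (24 states):
  v0 = b.(b.a.0)\{b} | (a.a.(0 + 0) | a.b.b.0) ⊢ —a→ v1, —a→ v2, —b→ v3
  v1 = b.(b.a.0)\{b} | (a.(0 + 0) | a.b.b.0) ⊢ —a→ v4, —a→ v5, —b→ v6
  v2 = b.(b.a.0)\{b} | (a.a.(0 + 0) | b.b.0) ⊢ —a→ v5, —b→ v7, —b→ v8
  v3 = (b.a.0)\{b} | (a.a.(0 + 0) | a.b.b.0) ⊢ —a→ v6, —a→ v7
  v4 = b.(b.a.0)\{b} | ((0 + 0) | a.b.b.0) ⊢ —a→ v9, —b→ v10
  v5 = b.(b.a.0)\{b} | (a.(0 + 0) | b.b.0) ⊢ —a→ v9, —b→ v11, —b→ v12
  v6 = (b.a.0)\{b} | (a.(0 + 0) | a.b.b.0) ⊢ —a→ v10, —a→ v11
  v7 = (b.a.0)\{b} | (a.a.(0 + 0) | b.b.0) ⊢ —a→ v11, —b→ v13
  v8 = b.(b.a.0)\{b} | (a.a.(0 + 0) | b.0) ⊢ —a→ v12, —b→ v13, —b→ v14
  v9 = b.(b.a.0)\{b} | ((0 + 0) | b.b.0) ⊢ —b→ v15, —b→ v16
  v10 = (b.a.0)\{b} | ((0 + 0) | a.b.b.0) ⊢ —a→ v15
  v11 = (b.a.0)\{b} | (a.(0 + 0) | b.b.0) ⊢ —a→ v15, —b→ v17
  v12 = b.(b.a.0)\{b} | (a.(0 + 0) | b.0) ⊢ —a→ v16, —b→ v17, —b→ v18
  v13 = (b.a.0)\{b} | (a.a.(0 + 0) | b.0) ⊢ —a→ v17, —b→ v19
  v14 = b.(b.a.0)\{b} | (a.a.(0 + 0) | 0) ⊢ —a→ v18, —b→ v19
  v15 = (b.a.0)\{b} | ((0 + 0) | b.b.0) ⊢ —b→ v20
  v16 = b.(b.a.0)\{b} | ((0 + 0) | b.0) ⊢ —b→ v20, —b→ v21
  v17 = (b.a.0)\{b} | (a.(0 + 0) | b.0) ⊢ —a→ v20, —b→ v22
  v18 = b.(b.a.0)\{b} | (a.(0 + 0) | 0) ⊢ —a→ v21, —b→ v22
  v19 = (b.a.0)\{b} | (a.a.(0 + 0) | 0) ⊢ —a→ v22
  v20 = (b.a.0)\{b} | ((0 + 0) | b.0) ⊢ —b→ v23
  v21 = b.(b.a.0)\{b} | ((0 + 0) | 0) ⊢ —b→ v23
  v22 = (b.a.0)\{b} | (a.(0 + 0) | 0) ⊢ —a→ v23
  v23 = (b.a.0)\{b} | ((0 + 0) | 0) ⊢ ·
Coarsest stable partition (strong bisimilarity classes):
  B0 = {u0}
  B1 = {u3}
  B2 = {u6}
  B3 = {u11, u12, v17, v18}
  B4 = {u16, v22}
  B5 = {u17, v23}
  B6 = {u14, u15, v20, v21}
  B7 = {u10}
  B8 = {u7, u8, v13, v14}
  B9 = {u13, v19}
  B10 = {u2, v7, v8}
  B11 = {u5, v11, v12}
  B12 = {u9, v15, v16}
  B13 = {u1}
  B14 = {u4}
  B15 = {v0}
  B16 = {v2}
  B17 = {v5}
  B18 = {v9}
  B19 = {v1}
  B20 = {v6}
  B21 = {v10}
  B22 = {v4}
  B23 = {v3}
u0 ∈ B0, v0 ∈ B15 → different blocks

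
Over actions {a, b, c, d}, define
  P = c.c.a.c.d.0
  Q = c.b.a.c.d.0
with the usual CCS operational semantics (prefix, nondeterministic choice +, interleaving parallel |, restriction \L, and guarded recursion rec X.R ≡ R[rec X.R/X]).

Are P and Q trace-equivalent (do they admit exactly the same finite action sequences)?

Reachable graph of P (6 states):
  s0 = c.c.a.c.d.0 has moves =c=> s1
  s1 = c.a.c.d.0 has moves =c=> s2
  s2 = a.c.d.0 has moves =a=> s3
  s3 = c.d.0 has moves =c=> s4
  s4 = d.0 has moves =d=> s5
  s5 = 0 has moves ·
Reachable graph of Q (6 states):
  t0 = c.b.a.c.d.0 has moves =c=> t1
  t1 = b.a.c.d.0 has moves =b=> t2
  t2 = a.c.d.0 has moves =a=> t3
  t3 = c.d.0 has moves =c=> t4
  t4 = d.0 has moves =d=> t5
  t5 = 0 has moves ·
Run σ = ⟨cc⟩ on P: start {s0}
  step 1 (c): {s1}
  step 2 (c): {s2}
  ✓ P
Run σ = ⟨cc⟩ on Q: start {t0}
  step 1 (c): {t1}
  step 2 (c): ∅  — Q cannot continue

traces(P) ≠ traces(Q) — witness ⟨cc⟩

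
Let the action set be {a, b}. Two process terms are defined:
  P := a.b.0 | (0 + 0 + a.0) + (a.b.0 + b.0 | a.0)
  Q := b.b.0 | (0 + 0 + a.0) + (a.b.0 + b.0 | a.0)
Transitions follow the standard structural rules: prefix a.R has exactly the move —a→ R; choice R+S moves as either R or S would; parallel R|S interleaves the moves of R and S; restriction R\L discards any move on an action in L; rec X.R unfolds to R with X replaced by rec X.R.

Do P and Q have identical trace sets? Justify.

Reachable graph of P (9 states):
  s0 = a.b.0 | (0 + 0 + a.0) + (a.b.0 + b.0 | a.0) :: --a--▸ s1, --a--▸ s2, --a--▸ s3, --a--▸ s4, --b--▸ s5
  s1 = a.b.0 | 0 :: --a--▸ s4
  s2 = b.0 :: --b--▸ s6
  s3 = b.0 | (0 + 0 + a.0) :: --a--▸ s4, --b--▸ s7
  s4 = b.0 | 0 :: --b--▸ s8
  s5 = 0 | a.0 :: --a--▸ s8
  s6 = 0 :: stopped
  s7 = 0 | (0 + 0 + a.0) :: --a--▸ s8
  s8 = 0 | 0 :: stopped
Reachable graph of Q (9 states):
  t0 = b.b.0 | (0 + 0 + a.0) + (a.b.0 + b.0 | a.0) :: --a--▸ t1, --a--▸ t2, --a--▸ t3, --b--▸ t4, --b--▸ t5
  t1 = b.0 :: --b--▸ t6
  t2 = b.0 | 0 :: --b--▸ t7
  t3 = b.b.0 | 0 :: --b--▸ t2
  t4 = 0 | a.0 :: --a--▸ t7
  t5 = b.0 | (0 + 0 + a.0) :: --a--▸ t2, --b--▸ t8
  t6 = 0 :: stopped
  t7 = 0 | 0 :: stopped
  t8 = 0 | (0 + 0 + a.0) :: --a--▸ t7
Executing aa from P (initial set {s0}):
  [1] a ⇒ {s1, s2, s3, s4}
  [2] a ⇒ {s4}
  P completes σ.
Executing aa from Q (initial set {t0}):
  [1] a ⇒ {t1, t2, t3}
  [2] a ⇒ no successor for Q

trace-distinct — witness ⟨aa⟩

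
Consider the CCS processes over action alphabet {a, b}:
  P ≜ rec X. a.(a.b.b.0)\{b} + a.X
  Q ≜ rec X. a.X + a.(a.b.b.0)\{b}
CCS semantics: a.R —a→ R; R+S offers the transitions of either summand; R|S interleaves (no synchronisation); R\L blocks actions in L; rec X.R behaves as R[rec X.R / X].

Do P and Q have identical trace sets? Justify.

LTS(P): 3 reachable states
  s0 = rec X. a.(a.b.b.0)\{b} + a.X has moves =a=> s0, =a=> s1
  s1 = (a.b.b.0)\{b} has moves =a=> s2
  s2 = (b.b.0)\{b} has moves deadlocked
LTS(Q): 3 reachable states
  t0 = rec X. a.X + a.(a.b.b.0)\{b} has moves =a=> t0, =a=> t1
  t1 = (a.b.b.0)\{b} has moves =a=> t2
  t2 = (b.b.0)\{b} has moves deadlocked
Bisimilarity quotient blocks:
  B0 = {s0, t0}
  B1 = {s1, t1}
  B2 = {s2, t2}
s0 ∈ B0, t0 ∈ B0 → same block
Bisimilar ⇒ trace-equivalent.

trace-equivalent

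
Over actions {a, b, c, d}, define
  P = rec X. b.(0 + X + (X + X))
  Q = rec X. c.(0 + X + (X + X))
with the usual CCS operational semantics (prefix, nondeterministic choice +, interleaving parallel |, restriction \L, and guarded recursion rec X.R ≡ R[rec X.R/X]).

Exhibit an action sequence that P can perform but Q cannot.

b

LTS(P): 2 reachable states
  p0 = rec X. b.(0 + X + (X + X)) → =b=> p1
  p1 = 0 + (rec X. b.(0 + X + (X + X))) + ((rec X. b.(0 + X + (X + X))) + (rec X. b.(0 + X + (X + X)))) → =b=> p1
LTS(Q): 2 reachable states
  q0 = rec X. c.(0 + X + (X + X)) → =c=> q1
  q1 = 0 + (rec X. c.(0 + X + (X + X))) + ((rec X. c.(0 + X + (X + X))) + (rec X. c.(0 + X + (X + X)))) → =c=> q1
Trace ⟨b⟩ through P, begin at {p0}:
  after b @ step 1: {p1}
  P completes σ.
Trace ⟨b⟩ through Q, begin at {q0}:
  after b @ step 1: ∅ (Q stuck)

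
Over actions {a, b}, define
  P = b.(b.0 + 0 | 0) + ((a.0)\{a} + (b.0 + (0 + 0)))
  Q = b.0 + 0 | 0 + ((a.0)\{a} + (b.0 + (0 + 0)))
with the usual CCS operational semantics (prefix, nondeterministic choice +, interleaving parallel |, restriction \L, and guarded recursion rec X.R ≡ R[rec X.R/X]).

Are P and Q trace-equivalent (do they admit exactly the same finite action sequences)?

traces(P) ≠ traces(Q) — witness ⟨bb⟩

Reachable graph of P (3 states):
  s0 = b.(b.0 + 0 | 0) + ((a.0)\{a} + (b.0 + (0 + 0))) :: =b=> s1, =b=> s2
  s1 = 0 :: stopped
  s2 = b.0 + 0 | 0 :: =b=> s1
Reachable graph of Q (2 states):
  t0 = b.0 + 0 | 0 + ((a.0)\{a} + (b.0 + (0 + 0))) :: =b=> t1
  t1 = 0 :: stopped
Trace ⟨bb⟩ through P, begin at {s0}:
  [1] b ⇒ {s1, s2}
  [2] b ⇒ {s1}
  — P admits the full trace.
Trace ⟨bb⟩ through Q, begin at {t0}:
  [1] b ⇒ {t1}
  [2] b ⇒ ∅  — Q cannot continue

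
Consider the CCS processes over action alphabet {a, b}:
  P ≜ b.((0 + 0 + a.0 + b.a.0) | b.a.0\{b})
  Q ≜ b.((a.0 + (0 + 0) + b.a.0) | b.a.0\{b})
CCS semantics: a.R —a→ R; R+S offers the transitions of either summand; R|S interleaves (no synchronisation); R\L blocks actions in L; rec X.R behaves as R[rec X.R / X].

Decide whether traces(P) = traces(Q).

traces(P) = traces(Q)

P's transition system — 10 states:
  m0 = b.((0 + 0 + a.0 + b.a.0) | b.a.0\{b}) has moves =b=> m1
  m1 = (0 + 0 + a.0 + b.a.0) | b.a.0\{b} has moves =a=> m2, =b=> m3, =b=> m4
  m2 = 0 | b.a.0\{b} has moves =b=> m5
  m3 = (0 + 0 + a.0 + b.a.0) | a.0\{b} has moves =a=> m5, =a=> m6, =b=> m7
  m4 = a.0 | b.a.0\{b} has moves =a=> m2, =b=> m7
  m5 = 0 | a.0\{b} has moves =a=> m8
  m6 = (0 + 0 + a.0 + b.a.0) | 0\{b} has moves =a=> m8, =b=> m9
  m7 = a.0 | a.0\{b} has moves =a=> m5, =a=> m9
  m8 = 0 | 0\{b} has moves (no moves)
  m9 = a.0 | 0\{b} has moves =a=> m8
Q's transition system — 10 states:
  n0 = b.((a.0 + (0 + 0) + b.a.0) | b.a.0\{b}) has moves =b=> n1
  n1 = (a.0 + (0 + 0) + b.a.0) | b.a.0\{b} has moves =a=> n2, =b=> n3, =b=> n4
  n2 = 0 | b.a.0\{b} has moves =b=> n5
  n3 = (a.0 + (0 + 0) + b.a.0) | a.0\{b} has moves =a=> n5, =a=> n6, =b=> n7
  n4 = a.0 | b.a.0\{b} has moves =a=> n2, =b=> n7
  n5 = 0 | a.0\{b} has moves =a=> n8
  n6 = (a.0 + (0 + 0) + b.a.0) | 0\{b} has moves =a=> n8, =b=> n9
  n7 = a.0 | a.0\{b} has moves =a=> n5, =a=> n9
  n8 = 0 | 0\{b} has moves (no moves)
  n9 = a.0 | 0\{b} has moves =a=> n8
Bisimilarity quotient blocks:
  B0 = {m0, n0}
  B1 = {m1, n1}
  B2 = {m4, n4}
  B3 = {m7, n7}
  B4 = {m5, m9, n5, n9}
  B5 = {m8, n8}
  B6 = {m2, n2}
  B7 = {m3, n3}
  B8 = {m6, n6}
m0 ∈ B0, n0 ∈ B0 → same block
Bisimilar ⇒ trace-equivalent.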